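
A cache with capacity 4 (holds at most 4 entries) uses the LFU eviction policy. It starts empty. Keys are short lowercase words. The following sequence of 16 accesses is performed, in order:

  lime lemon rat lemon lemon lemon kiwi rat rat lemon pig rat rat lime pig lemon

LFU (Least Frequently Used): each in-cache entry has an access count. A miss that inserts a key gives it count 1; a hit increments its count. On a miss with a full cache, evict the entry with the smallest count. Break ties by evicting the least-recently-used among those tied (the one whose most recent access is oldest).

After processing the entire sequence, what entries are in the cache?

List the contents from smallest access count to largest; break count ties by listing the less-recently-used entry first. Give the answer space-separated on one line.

LFU simulation (capacity=4):
  1. access lime: MISS. Cache: [lime(c=1)]
  2. access lemon: MISS. Cache: [lime(c=1) lemon(c=1)]
  3. access rat: MISS. Cache: [lime(c=1) lemon(c=1) rat(c=1)]
  4. access lemon: HIT, count now 2. Cache: [lime(c=1) rat(c=1) lemon(c=2)]
  5. access lemon: HIT, count now 3. Cache: [lime(c=1) rat(c=1) lemon(c=3)]
  6. access lemon: HIT, count now 4. Cache: [lime(c=1) rat(c=1) lemon(c=4)]
  7. access kiwi: MISS. Cache: [lime(c=1) rat(c=1) kiwi(c=1) lemon(c=4)]
  8. access rat: HIT, count now 2. Cache: [lime(c=1) kiwi(c=1) rat(c=2) lemon(c=4)]
  9. access rat: HIT, count now 3. Cache: [lime(c=1) kiwi(c=1) rat(c=3) lemon(c=4)]
  10. access lemon: HIT, count now 5. Cache: [lime(c=1) kiwi(c=1) rat(c=3) lemon(c=5)]
  11. access pig: MISS, evict lime(c=1). Cache: [kiwi(c=1) pig(c=1) rat(c=3) lemon(c=5)]
  12. access rat: HIT, count now 4. Cache: [kiwi(c=1) pig(c=1) rat(c=4) lemon(c=5)]
  13. access rat: HIT, count now 5. Cache: [kiwi(c=1) pig(c=1) lemon(c=5) rat(c=5)]
  14. access lime: MISS, evict kiwi(c=1). Cache: [pig(c=1) lime(c=1) lemon(c=5) rat(c=5)]
  15. access pig: HIT, count now 2. Cache: [lime(c=1) pig(c=2) lemon(c=5) rat(c=5)]
  16. access lemon: HIT, count now 6. Cache: [lime(c=1) pig(c=2) rat(c=5) lemon(c=6)]
Total: 10 hits, 6 misses, 2 evictions

Answer: lime pig rat lemon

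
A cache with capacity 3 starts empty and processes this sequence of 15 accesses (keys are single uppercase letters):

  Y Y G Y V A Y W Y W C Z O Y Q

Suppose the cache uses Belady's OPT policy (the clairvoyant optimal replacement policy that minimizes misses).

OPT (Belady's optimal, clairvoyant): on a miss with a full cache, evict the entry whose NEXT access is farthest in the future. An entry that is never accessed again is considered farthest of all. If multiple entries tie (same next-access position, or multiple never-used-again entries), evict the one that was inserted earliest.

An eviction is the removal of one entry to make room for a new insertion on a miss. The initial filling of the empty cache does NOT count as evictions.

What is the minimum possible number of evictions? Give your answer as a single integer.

Answer: 6

Derivation:
OPT (Belady) simulation (capacity=3):
  1. access Y: MISS. Cache: [Y]
  2. access Y: HIT. Next use of Y: step 4. Cache: [Y]
  3. access G: MISS. Cache: [Y G]
  4. access Y: HIT. Next use of Y: step 7. Cache: [Y G]
  5. access V: MISS. Cache: [Y G V]
  6. access A: MISS, evict G (next use: never). Cache: [Y V A]
  7. access Y: HIT. Next use of Y: step 9. Cache: [Y V A]
  8. access W: MISS, evict V (next use: never). Cache: [Y A W]
  9. access Y: HIT. Next use of Y: step 14. Cache: [Y A W]
  10. access W: HIT. Next use of W: never. Cache: [Y A W]
  11. access C: MISS, evict A (next use: never). Cache: [Y W C]
  12. access Z: MISS, evict W (next use: never). Cache: [Y C Z]
  13. access O: MISS, evict C (next use: never). Cache: [Y Z O]
  14. access Y: HIT. Next use of Y: never. Cache: [Y Z O]
  15. access Q: MISS, evict Y (next use: never). Cache: [Z O Q]
Total: 6 hits, 9 misses, 6 evictions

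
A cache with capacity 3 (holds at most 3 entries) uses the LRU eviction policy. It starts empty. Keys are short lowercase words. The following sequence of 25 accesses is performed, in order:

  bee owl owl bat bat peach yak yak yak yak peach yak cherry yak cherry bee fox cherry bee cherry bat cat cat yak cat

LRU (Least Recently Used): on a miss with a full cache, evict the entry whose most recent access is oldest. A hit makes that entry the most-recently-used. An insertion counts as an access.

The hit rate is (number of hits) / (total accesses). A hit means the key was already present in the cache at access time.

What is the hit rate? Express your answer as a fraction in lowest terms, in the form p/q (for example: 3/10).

Answer: 14/25

Derivation:
LRU simulation (capacity=3):
  1. access bee: MISS. Cache (LRU->MRU): [bee]
  2. access owl: MISS. Cache (LRU->MRU): [bee owl]
  3. access owl: HIT. Cache (LRU->MRU): [bee owl]
  4. access bat: MISS. Cache (LRU->MRU): [bee owl bat]
  5. access bat: HIT. Cache (LRU->MRU): [bee owl bat]
  6. access peach: MISS, evict bee. Cache (LRU->MRU): [owl bat peach]
  7. access yak: MISS, evict owl. Cache (LRU->MRU): [bat peach yak]
  8. access yak: HIT. Cache (LRU->MRU): [bat peach yak]
  9. access yak: HIT. Cache (LRU->MRU): [bat peach yak]
  10. access yak: HIT. Cache (LRU->MRU): [bat peach yak]
  11. access peach: HIT. Cache (LRU->MRU): [bat yak peach]
  12. access yak: HIT. Cache (LRU->MRU): [bat peach yak]
  13. access cherry: MISS, evict bat. Cache (LRU->MRU): [peach yak cherry]
  14. access yak: HIT. Cache (LRU->MRU): [peach cherry yak]
  15. access cherry: HIT. Cache (LRU->MRU): [peach yak cherry]
  16. access bee: MISS, evict peach. Cache (LRU->MRU): [yak cherry bee]
  17. access fox: MISS, evict yak. Cache (LRU->MRU): [cherry bee fox]
  18. access cherry: HIT. Cache (LRU->MRU): [bee fox cherry]
  19. access bee: HIT. Cache (LRU->MRU): [fox cherry bee]
  20. access cherry: HIT. Cache (LRU->MRU): [fox bee cherry]
  21. access bat: MISS, evict fox. Cache (LRU->MRU): [bee cherry bat]
  22. access cat: MISS, evict bee. Cache (LRU->MRU): [cherry bat cat]
  23. access cat: HIT. Cache (LRU->MRU): [cherry bat cat]
  24. access yak: MISS, evict cherry. Cache (LRU->MRU): [bat cat yak]
  25. access cat: HIT. Cache (LRU->MRU): [bat yak cat]
Total: 14 hits, 11 misses, 8 evictions

Hit rate = 14/25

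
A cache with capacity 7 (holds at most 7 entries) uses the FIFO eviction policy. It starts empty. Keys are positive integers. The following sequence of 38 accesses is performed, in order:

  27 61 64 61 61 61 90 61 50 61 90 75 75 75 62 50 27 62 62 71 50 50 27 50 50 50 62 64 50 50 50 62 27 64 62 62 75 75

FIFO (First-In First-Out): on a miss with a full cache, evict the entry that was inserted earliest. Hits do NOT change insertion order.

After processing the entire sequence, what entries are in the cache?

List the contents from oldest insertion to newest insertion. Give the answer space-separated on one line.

FIFO simulation (capacity=7):
  1. access 27: MISS. Cache (old->new): [27]
  2. access 61: MISS. Cache (old->new): [27 61]
  3. access 64: MISS. Cache (old->new): [27 61 64]
  4. access 61: HIT. Cache (old->new): [27 61 64]
  5. access 61: HIT. Cache (old->new): [27 61 64]
  6. access 61: HIT. Cache (old->new): [27 61 64]
  7. access 90: MISS. Cache (old->new): [27 61 64 90]
  8. access 61: HIT. Cache (old->new): [27 61 64 90]
  9. access 50: MISS. Cache (old->new): [27 61 64 90 50]
  10. access 61: HIT. Cache (old->new): [27 61 64 90 50]
  11. access 90: HIT. Cache (old->new): [27 61 64 90 50]
  12. access 75: MISS. Cache (old->new): [27 61 64 90 50 75]
  13. access 75: HIT. Cache (old->new): [27 61 64 90 50 75]
  14. access 75: HIT. Cache (old->new): [27 61 64 90 50 75]
  15. access 62: MISS. Cache (old->new): [27 61 64 90 50 75 62]
  16. access 50: HIT. Cache (old->new): [27 61 64 90 50 75 62]
  17. access 27: HIT. Cache (old->new): [27 61 64 90 50 75 62]
  18. access 62: HIT. Cache (old->new): [27 61 64 90 50 75 62]
  19. access 62: HIT. Cache (old->new): [27 61 64 90 50 75 62]
  20. access 71: MISS, evict 27. Cache (old->new): [61 64 90 50 75 62 71]
  21. access 50: HIT. Cache (old->new): [61 64 90 50 75 62 71]
  22. access 50: HIT. Cache (old->new): [61 64 90 50 75 62 71]
  23. access 27: MISS, evict 61. Cache (old->new): [64 90 50 75 62 71 27]
  24. access 50: HIT. Cache (old->new): [64 90 50 75 62 71 27]
  25. access 50: HIT. Cache (old->new): [64 90 50 75 62 71 27]
  26. access 50: HIT. Cache (old->new): [64 90 50 75 62 71 27]
  27. access 62: HIT. Cache (old->new): [64 90 50 75 62 71 27]
  28. access 64: HIT. Cache (old->new): [64 90 50 75 62 71 27]
  29. access 50: HIT. Cache (old->new): [64 90 50 75 62 71 27]
  30. access 50: HIT. Cache (old->new): [64 90 50 75 62 71 27]
  31. access 50: HIT. Cache (old->new): [64 90 50 75 62 71 27]
  32. access 62: HIT. Cache (old->new): [64 90 50 75 62 71 27]
  33. access 27: HIT. Cache (old->new): [64 90 50 75 62 71 27]
  34. access 64: HIT. Cache (old->new): [64 90 50 75 62 71 27]
  35. access 62: HIT. Cache (old->new): [64 90 50 75 62 71 27]
  36. access 62: HIT. Cache (old->new): [64 90 50 75 62 71 27]
  37. access 75: HIT. Cache (old->new): [64 90 50 75 62 71 27]
  38. access 75: HIT. Cache (old->new): [64 90 50 75 62 71 27]
Total: 29 hits, 9 misses, 2 evictions

Answer: 64 90 50 75 62 71 27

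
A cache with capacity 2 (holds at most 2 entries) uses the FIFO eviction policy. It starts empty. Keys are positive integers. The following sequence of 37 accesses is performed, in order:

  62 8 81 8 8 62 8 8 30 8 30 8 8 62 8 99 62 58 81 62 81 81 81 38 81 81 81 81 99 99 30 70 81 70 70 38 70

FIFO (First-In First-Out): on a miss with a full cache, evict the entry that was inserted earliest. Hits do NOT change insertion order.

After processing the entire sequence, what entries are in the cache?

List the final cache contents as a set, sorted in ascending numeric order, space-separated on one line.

FIFO simulation (capacity=2):
  1. access 62: MISS. Cache (old->new): [62]
  2. access 8: MISS. Cache (old->new): [62 8]
  3. access 81: MISS, evict 62. Cache (old->new): [8 81]
  4. access 8: HIT. Cache (old->new): [8 81]
  5. access 8: HIT. Cache (old->new): [8 81]
  6. access 62: MISS, evict 8. Cache (old->new): [81 62]
  7. access 8: MISS, evict 81. Cache (old->new): [62 8]
  8. access 8: HIT. Cache (old->new): [62 8]
  9. access 30: MISS, evict 62. Cache (old->new): [8 30]
  10. access 8: HIT. Cache (old->new): [8 30]
  11. access 30: HIT. Cache (old->new): [8 30]
  12. access 8: HIT. Cache (old->new): [8 30]
  13. access 8: HIT. Cache (old->new): [8 30]
  14. access 62: MISS, evict 8. Cache (old->new): [30 62]
  15. access 8: MISS, evict 30. Cache (old->new): [62 8]
  16. access 99: MISS, evict 62. Cache (old->new): [8 99]
  17. access 62: MISS, evict 8. Cache (old->new): [99 62]
  18. access 58: MISS, evict 99. Cache (old->new): [62 58]
  19. access 81: MISS, evict 62. Cache (old->new): [58 81]
  20. access 62: MISS, evict 58. Cache (old->new): [81 62]
  21. access 81: HIT. Cache (old->new): [81 62]
  22. access 81: HIT. Cache (old->new): [81 62]
  23. access 81: HIT. Cache (old->new): [81 62]
  24. access 38: MISS, evict 81. Cache (old->new): [62 38]
  25. access 81: MISS, evict 62. Cache (old->new): [38 81]
  26. access 81: HIT. Cache (old->new): [38 81]
  27. access 81: HIT. Cache (old->new): [38 81]
  28. access 81: HIT. Cache (old->new): [38 81]
  29. access 99: MISS, evict 38. Cache (old->new): [81 99]
  30. access 99: HIT. Cache (old->new): [81 99]
  31. access 30: MISS, evict 81. Cache (old->new): [99 30]
  32. access 70: MISS, evict 99. Cache (old->new): [30 70]
  33. access 81: MISS, evict 30. Cache (old->new): [70 81]
  34. access 70: HIT. Cache (old->new): [70 81]
  35. access 70: HIT. Cache (old->new): [70 81]
  36. access 38: MISS, evict 70. Cache (old->new): [81 38]
  37. access 70: MISS, evict 81. Cache (old->new): [38 70]
Total: 16 hits, 21 misses, 19 evictions

Answer: 38 70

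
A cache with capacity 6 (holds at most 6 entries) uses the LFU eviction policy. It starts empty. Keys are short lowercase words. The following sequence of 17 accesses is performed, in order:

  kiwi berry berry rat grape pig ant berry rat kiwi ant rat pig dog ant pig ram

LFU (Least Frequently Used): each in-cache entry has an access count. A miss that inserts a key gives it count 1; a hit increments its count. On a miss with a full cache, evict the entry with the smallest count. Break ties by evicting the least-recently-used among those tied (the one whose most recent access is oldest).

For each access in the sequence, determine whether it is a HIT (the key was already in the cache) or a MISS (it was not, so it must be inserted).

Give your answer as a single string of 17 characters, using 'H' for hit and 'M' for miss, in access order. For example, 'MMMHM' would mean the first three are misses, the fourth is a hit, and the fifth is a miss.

Answer: MMHMMMMHHHHHHMHHM

Derivation:
LFU simulation (capacity=6):
  1. access kiwi: MISS. Cache: [kiwi(c=1)]
  2. access berry: MISS. Cache: [kiwi(c=1) berry(c=1)]
  3. access berry: HIT, count now 2. Cache: [kiwi(c=1) berry(c=2)]
  4. access rat: MISS. Cache: [kiwi(c=1) rat(c=1) berry(c=2)]
  5. access grape: MISS. Cache: [kiwi(c=1) rat(c=1) grape(c=1) berry(c=2)]
  6. access pig: MISS. Cache: [kiwi(c=1) rat(c=1) grape(c=1) pig(c=1) berry(c=2)]
  7. access ant: MISS. Cache: [kiwi(c=1) rat(c=1) grape(c=1) pig(c=1) ant(c=1) berry(c=2)]
  8. access berry: HIT, count now 3. Cache: [kiwi(c=1) rat(c=1) grape(c=1) pig(c=1) ant(c=1) berry(c=3)]
  9. access rat: HIT, count now 2. Cache: [kiwi(c=1) grape(c=1) pig(c=1) ant(c=1) rat(c=2) berry(c=3)]
  10. access kiwi: HIT, count now 2. Cache: [grape(c=1) pig(c=1) ant(c=1) rat(c=2) kiwi(c=2) berry(c=3)]
  11. access ant: HIT, count now 2. Cache: [grape(c=1) pig(c=1) rat(c=2) kiwi(c=2) ant(c=2) berry(c=3)]
  12. access rat: HIT, count now 3. Cache: [grape(c=1) pig(c=1) kiwi(c=2) ant(c=2) berry(c=3) rat(c=3)]
  13. access pig: HIT, count now 2. Cache: [grape(c=1) kiwi(c=2) ant(c=2) pig(c=2) berry(c=3) rat(c=3)]
  14. access dog: MISS, evict grape(c=1). Cache: [dog(c=1) kiwi(c=2) ant(c=2) pig(c=2) berry(c=3) rat(c=3)]
  15. access ant: HIT, count now 3. Cache: [dog(c=1) kiwi(c=2) pig(c=2) berry(c=3) rat(c=3) ant(c=3)]
  16. access pig: HIT, count now 3. Cache: [dog(c=1) kiwi(c=2) berry(c=3) rat(c=3) ant(c=3) pig(c=3)]
  17. access ram: MISS, evict dog(c=1). Cache: [ram(c=1) kiwi(c=2) berry(c=3) rat(c=3) ant(c=3) pig(c=3)]
Total: 9 hits, 8 misses, 2 evictions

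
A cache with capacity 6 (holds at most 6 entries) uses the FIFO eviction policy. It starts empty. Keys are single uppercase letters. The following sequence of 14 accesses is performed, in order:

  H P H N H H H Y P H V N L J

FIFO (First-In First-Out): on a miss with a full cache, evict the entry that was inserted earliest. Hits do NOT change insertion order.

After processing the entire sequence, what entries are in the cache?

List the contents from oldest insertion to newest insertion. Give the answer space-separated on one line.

FIFO simulation (capacity=6):
  1. access H: MISS. Cache (old->new): [H]
  2. access P: MISS. Cache (old->new): [H P]
  3. access H: HIT. Cache (old->new): [H P]
  4. access N: MISS. Cache (old->new): [H P N]
  5. access H: HIT. Cache (old->new): [H P N]
  6. access H: HIT. Cache (old->new): [H P N]
  7. access H: HIT. Cache (old->new): [H P N]
  8. access Y: MISS. Cache (old->new): [H P N Y]
  9. access P: HIT. Cache (old->new): [H P N Y]
  10. access H: HIT. Cache (old->new): [H P N Y]
  11. access V: MISS. Cache (old->new): [H P N Y V]
  12. access N: HIT. Cache (old->new): [H P N Y V]
  13. access L: MISS. Cache (old->new): [H P N Y V L]
  14. access J: MISS, evict H. Cache (old->new): [P N Y V L J]
Total: 7 hits, 7 misses, 1 evictions

Answer: P N Y V L J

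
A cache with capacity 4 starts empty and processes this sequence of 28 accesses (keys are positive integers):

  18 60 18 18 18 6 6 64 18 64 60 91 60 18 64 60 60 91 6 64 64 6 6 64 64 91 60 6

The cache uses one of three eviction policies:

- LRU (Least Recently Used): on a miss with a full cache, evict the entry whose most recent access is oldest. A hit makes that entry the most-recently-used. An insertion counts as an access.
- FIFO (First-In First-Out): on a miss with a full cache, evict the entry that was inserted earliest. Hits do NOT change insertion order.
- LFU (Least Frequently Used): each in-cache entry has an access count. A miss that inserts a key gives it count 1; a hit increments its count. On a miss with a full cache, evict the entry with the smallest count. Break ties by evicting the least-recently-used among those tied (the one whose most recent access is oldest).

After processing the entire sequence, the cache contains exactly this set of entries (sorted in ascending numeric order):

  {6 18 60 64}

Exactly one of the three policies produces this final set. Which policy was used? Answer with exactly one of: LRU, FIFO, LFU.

Simulating under each policy and comparing final sets:
  LRU: final set = {6 60 64 91} -> differs
  FIFO: final set = {6 60 64 91} -> differs
  LFU: final set = {6 18 60 64} -> MATCHES target
Only LFU produces the target set.

Answer: LFU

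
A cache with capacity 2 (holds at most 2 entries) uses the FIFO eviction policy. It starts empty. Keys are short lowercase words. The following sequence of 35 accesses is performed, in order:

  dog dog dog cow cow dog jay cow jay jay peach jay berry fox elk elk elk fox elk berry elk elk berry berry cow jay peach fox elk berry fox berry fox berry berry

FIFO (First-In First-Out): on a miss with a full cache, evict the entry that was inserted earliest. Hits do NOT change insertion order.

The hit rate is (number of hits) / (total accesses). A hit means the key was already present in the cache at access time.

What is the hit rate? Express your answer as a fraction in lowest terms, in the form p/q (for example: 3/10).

FIFO simulation (capacity=2):
  1. access dog: MISS. Cache (old->new): [dog]
  2. access dog: HIT. Cache (old->new): [dog]
  3. access dog: HIT. Cache (old->new): [dog]
  4. access cow: MISS. Cache (old->new): [dog cow]
  5. access cow: HIT. Cache (old->new): [dog cow]
  6. access dog: HIT. Cache (old->new): [dog cow]
  7. access jay: MISS, evict dog. Cache (old->new): [cow jay]
  8. access cow: HIT. Cache (old->new): [cow jay]
  9. access jay: HIT. Cache (old->new): [cow jay]
  10. access jay: HIT. Cache (old->new): [cow jay]
  11. access peach: MISS, evict cow. Cache (old->new): [jay peach]
  12. access jay: HIT. Cache (old->new): [jay peach]
  13. access berry: MISS, evict jay. Cache (old->new): [peach berry]
  14. access fox: MISS, evict peach. Cache (old->new): [berry fox]
  15. access elk: MISS, evict berry. Cache (old->new): [fox elk]
  16. access elk: HIT. Cache (old->new): [fox elk]
  17. access elk: HIT. Cache (old->new): [fox elk]
  18. access fox: HIT. Cache (old->new): [fox elk]
  19. access elk: HIT. Cache (old->new): [fox elk]
  20. access berry: MISS, evict fox. Cache (old->new): [elk berry]
  21. access elk: HIT. Cache (old->new): [elk berry]
  22. access elk: HIT. Cache (old->new): [elk berry]
  23. access berry: HIT. Cache (old->new): [elk berry]
  24. access berry: HIT. Cache (old->new): [elk berry]
  25. access cow: MISS, evict elk. Cache (old->new): [berry cow]
  26. access jay: MISS, evict berry. Cache (old->new): [cow jay]
  27. access peach: MISS, evict cow. Cache (old->new): [jay peach]
  28. access fox: MISS, evict jay. Cache (old->new): [peach fox]
  29. access elk: MISS, evict peach. Cache (old->new): [fox elk]
  30. access berry: MISS, evict fox. Cache (old->new): [elk berry]
  31. access fox: MISS, evict elk. Cache (old->new): [berry fox]
  32. access berry: HIT. Cache (old->new): [berry fox]
  33. access fox: HIT. Cache (old->new): [berry fox]
  34. access berry: HIT. Cache (old->new): [berry fox]
  35. access berry: HIT. Cache (old->new): [berry fox]
Total: 20 hits, 15 misses, 13 evictions

Hit rate = 20/35 = 4/7

Answer: 4/7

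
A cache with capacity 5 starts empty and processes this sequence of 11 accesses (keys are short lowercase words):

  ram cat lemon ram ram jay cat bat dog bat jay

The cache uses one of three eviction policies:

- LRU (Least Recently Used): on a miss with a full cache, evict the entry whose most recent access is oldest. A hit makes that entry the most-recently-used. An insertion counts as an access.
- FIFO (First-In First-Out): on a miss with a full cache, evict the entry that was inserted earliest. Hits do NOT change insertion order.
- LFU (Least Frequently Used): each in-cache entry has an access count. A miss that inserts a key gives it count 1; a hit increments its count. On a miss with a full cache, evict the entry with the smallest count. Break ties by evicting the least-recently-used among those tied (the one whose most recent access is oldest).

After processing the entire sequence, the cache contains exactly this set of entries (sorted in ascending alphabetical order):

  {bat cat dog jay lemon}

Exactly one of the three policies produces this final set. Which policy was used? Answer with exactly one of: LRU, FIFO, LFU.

Answer: FIFO

Derivation:
Simulating under each policy and comparing final sets:
  LRU: final set = {bat cat dog jay ram} -> differs
  FIFO: final set = {bat cat dog jay lemon} -> MATCHES target
  LFU: final set = {bat cat dog jay ram} -> differs
Only FIFO produces the target set.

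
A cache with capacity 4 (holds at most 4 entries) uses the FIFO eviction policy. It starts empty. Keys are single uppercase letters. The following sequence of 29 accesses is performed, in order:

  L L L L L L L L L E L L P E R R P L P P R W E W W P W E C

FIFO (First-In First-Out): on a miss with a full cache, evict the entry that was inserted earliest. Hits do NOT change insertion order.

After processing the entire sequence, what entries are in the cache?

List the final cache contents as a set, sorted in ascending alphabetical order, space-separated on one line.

Answer: C P R W

Derivation:
FIFO simulation (capacity=4):
  1. access L: MISS. Cache (old->new): [L]
  2. access L: HIT. Cache (old->new): [L]
  3. access L: HIT. Cache (old->new): [L]
  4. access L: HIT. Cache (old->new): [L]
  5. access L: HIT. Cache (old->new): [L]
  6. access L: HIT. Cache (old->new): [L]
  7. access L: HIT. Cache (old->new): [L]
  8. access L: HIT. Cache (old->new): [L]
  9. access L: HIT. Cache (old->new): [L]
  10. access E: MISS. Cache (old->new): [L E]
  11. access L: HIT. Cache (old->new): [L E]
  12. access L: HIT. Cache (old->new): [L E]
  13. access P: MISS. Cache (old->new): [L E P]
  14. access E: HIT. Cache (old->new): [L E P]
  15. access R: MISS. Cache (old->new): [L E P R]
  16. access R: HIT. Cache (old->new): [L E P R]
  17. access P: HIT. Cache (old->new): [L E P R]
  18. access L: HIT. Cache (old->new): [L E P R]
  19. access P: HIT. Cache (old->new): [L E P R]
  20. access P: HIT. Cache (old->new): [L E P R]
  21. access R: HIT. Cache (old->new): [L E P R]
  22. access W: MISS, evict L. Cache (old->new): [E P R W]
  23. access E: HIT. Cache (old->new): [E P R W]
  24. access W: HIT. Cache (old->new): [E P R W]
  25. access W: HIT. Cache (old->new): [E P R W]
  26. access P: HIT. Cache (old->new): [E P R W]
  27. access W: HIT. Cache (old->new): [E P R W]
  28. access E: HIT. Cache (old->new): [E P R W]
  29. access C: MISS, evict E. Cache (old->new): [P R W C]
Total: 23 hits, 6 misses, 2 evictions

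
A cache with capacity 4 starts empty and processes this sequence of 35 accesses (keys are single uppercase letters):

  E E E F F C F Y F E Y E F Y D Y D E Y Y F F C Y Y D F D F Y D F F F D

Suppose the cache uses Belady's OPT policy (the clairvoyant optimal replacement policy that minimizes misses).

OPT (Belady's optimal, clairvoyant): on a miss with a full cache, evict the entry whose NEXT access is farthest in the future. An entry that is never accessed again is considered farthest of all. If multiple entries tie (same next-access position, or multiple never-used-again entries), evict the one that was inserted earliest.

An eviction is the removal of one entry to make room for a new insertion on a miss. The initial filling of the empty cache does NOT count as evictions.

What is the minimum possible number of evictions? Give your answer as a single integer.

OPT (Belady) simulation (capacity=4):
  1. access E: MISS. Cache: [E]
  2. access E: HIT. Next use of E: step 3. Cache: [E]
  3. access E: HIT. Next use of E: step 10. Cache: [E]
  4. access F: MISS. Cache: [E F]
  5. access F: HIT. Next use of F: step 7. Cache: [E F]
  6. access C: MISS. Cache: [E F C]
  7. access F: HIT. Next use of F: step 9. Cache: [E F C]
  8. access Y: MISS. Cache: [E F C Y]
  9. access F: HIT. Next use of F: step 13. Cache: [E F C Y]
  10. access E: HIT. Next use of E: step 12. Cache: [E F C Y]
  11. access Y: HIT. Next use of Y: step 14. Cache: [E F C Y]
  12. access E: HIT. Next use of E: step 18. Cache: [E F C Y]
  13. access F: HIT. Next use of F: step 21. Cache: [E F C Y]
  14. access Y: HIT. Next use of Y: step 16. Cache: [E F C Y]
  15. access D: MISS, evict C (next use: step 23). Cache: [E F Y D]
  16. access Y: HIT. Next use of Y: step 19. Cache: [E F Y D]
  17. access D: HIT. Next use of D: step 26. Cache: [E F Y D]
  18. access E: HIT. Next use of E: never. Cache: [E F Y D]
  19. access Y: HIT. Next use of Y: step 20. Cache: [E F Y D]
  20. access Y: HIT. Next use of Y: step 24. Cache: [E F Y D]
  21. access F: HIT. Next use of F: step 22. Cache: [E F Y D]
  22. access F: HIT. Next use of F: step 27. Cache: [E F Y D]
  23. access C: MISS, evict E (next use: never). Cache: [F Y D C]
  24. access Y: HIT. Next use of Y: step 25. Cache: [F Y D C]
  25. access Y: HIT. Next use of Y: step 30. Cache: [F Y D C]
  26. access D: HIT. Next use of D: step 28. Cache: [F Y D C]
  27. access F: HIT. Next use of F: step 29. Cache: [F Y D C]
  28. access D: HIT. Next use of D: step 31. Cache: [F Y D C]
  29. access F: HIT. Next use of F: step 32. Cache: [F Y D C]
  30. access Y: HIT. Next use of Y: never. Cache: [F Y D C]
  31. access D: HIT. Next use of D: step 35. Cache: [F Y D C]
  32. access F: HIT. Next use of F: step 33. Cache: [F Y D C]
  33. access F: HIT. Next use of F: step 34. Cache: [F Y D C]
  34. access F: HIT. Next use of F: never. Cache: [F Y D C]
  35. access D: HIT. Next use of D: never. Cache: [F Y D C]
Total: 29 hits, 6 misses, 2 evictions

Answer: 2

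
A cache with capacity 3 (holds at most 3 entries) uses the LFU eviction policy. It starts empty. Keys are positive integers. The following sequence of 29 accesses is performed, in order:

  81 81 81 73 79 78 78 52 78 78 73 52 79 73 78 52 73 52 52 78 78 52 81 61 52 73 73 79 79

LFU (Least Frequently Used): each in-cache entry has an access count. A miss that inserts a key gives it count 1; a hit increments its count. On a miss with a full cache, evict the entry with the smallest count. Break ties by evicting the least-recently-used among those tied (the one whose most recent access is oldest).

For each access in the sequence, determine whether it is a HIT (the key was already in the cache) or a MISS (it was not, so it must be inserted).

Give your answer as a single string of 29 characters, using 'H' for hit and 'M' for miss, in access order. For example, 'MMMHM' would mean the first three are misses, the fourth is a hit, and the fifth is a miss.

Answer: MHHMMMHMHHMMMMHMMMHHHHHMMMHMH

Derivation:
LFU simulation (capacity=3):
  1. access 81: MISS. Cache: [81(c=1)]
  2. access 81: HIT, count now 2. Cache: [81(c=2)]
  3. access 81: HIT, count now 3. Cache: [81(c=3)]
  4. access 73: MISS. Cache: [73(c=1) 81(c=3)]
  5. access 79: MISS. Cache: [73(c=1) 79(c=1) 81(c=3)]
  6. access 78: MISS, evict 73(c=1). Cache: [79(c=1) 78(c=1) 81(c=3)]
  7. access 78: HIT, count now 2. Cache: [79(c=1) 78(c=2) 81(c=3)]
  8. access 52: MISS, evict 79(c=1). Cache: [52(c=1) 78(c=2) 81(c=3)]
  9. access 78: HIT, count now 3. Cache: [52(c=1) 81(c=3) 78(c=3)]
  10. access 78: HIT, count now 4. Cache: [52(c=1) 81(c=3) 78(c=4)]
  11. access 73: MISS, evict 52(c=1). Cache: [73(c=1) 81(c=3) 78(c=4)]
  12. access 52: MISS, evict 73(c=1). Cache: [52(c=1) 81(c=3) 78(c=4)]
  13. access 79: MISS, evict 52(c=1). Cache: [79(c=1) 81(c=3) 78(c=4)]
  14. access 73: MISS, evict 79(c=1). Cache: [73(c=1) 81(c=3) 78(c=4)]
  15. access 78: HIT, count now 5. Cache: [73(c=1) 81(c=3) 78(c=5)]
  16. access 52: MISS, evict 73(c=1). Cache: [52(c=1) 81(c=3) 78(c=5)]
  17. access 73: MISS, evict 52(c=1). Cache: [73(c=1) 81(c=3) 78(c=5)]
  18. access 52: MISS, evict 73(c=1). Cache: [52(c=1) 81(c=3) 78(c=5)]
  19. access 52: HIT, count now 2. Cache: [52(c=2) 81(c=3) 78(c=5)]
  20. access 78: HIT, count now 6. Cache: [52(c=2) 81(c=3) 78(c=6)]
  21. access 78: HIT, count now 7. Cache: [52(c=2) 81(c=3) 78(c=7)]
  22. access 52: HIT, count now 3. Cache: [81(c=3) 52(c=3) 78(c=7)]
  23. access 81: HIT, count now 4. Cache: [52(c=3) 81(c=4) 78(c=7)]
  24. access 61: MISS, evict 52(c=3). Cache: [61(c=1) 81(c=4) 78(c=7)]
  25. access 52: MISS, evict 61(c=1). Cache: [52(c=1) 81(c=4) 78(c=7)]
  26. access 73: MISS, evict 52(c=1). Cache: [73(c=1) 81(c=4) 78(c=7)]
  27. access 73: HIT, count now 2. Cache: [73(c=2) 81(c=4) 78(c=7)]
  28. access 79: MISS, evict 73(c=2). Cache: [79(c=1) 81(c=4) 78(c=7)]
  29. access 79: HIT, count now 2. Cache: [79(c=2) 81(c=4) 78(c=7)]
Total: 13 hits, 16 misses, 13 evictions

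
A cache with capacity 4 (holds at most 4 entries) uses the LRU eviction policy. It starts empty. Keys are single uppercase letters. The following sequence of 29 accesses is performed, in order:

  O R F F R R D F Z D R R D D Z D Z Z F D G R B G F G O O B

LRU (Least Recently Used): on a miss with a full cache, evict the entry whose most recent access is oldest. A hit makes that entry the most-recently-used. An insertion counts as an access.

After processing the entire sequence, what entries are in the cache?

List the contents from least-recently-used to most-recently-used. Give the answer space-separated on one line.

Answer: F G O B

Derivation:
LRU simulation (capacity=4):
  1. access O: MISS. Cache (LRU->MRU): [O]
  2. access R: MISS. Cache (LRU->MRU): [O R]
  3. access F: MISS. Cache (LRU->MRU): [O R F]
  4. access F: HIT. Cache (LRU->MRU): [O R F]
  5. access R: HIT. Cache (LRU->MRU): [O F R]
  6. access R: HIT. Cache (LRU->MRU): [O F R]
  7. access D: MISS. Cache (LRU->MRU): [O F R D]
  8. access F: HIT. Cache (LRU->MRU): [O R D F]
  9. access Z: MISS, evict O. Cache (LRU->MRU): [R D F Z]
  10. access D: HIT. Cache (LRU->MRU): [R F Z D]
  11. access R: HIT. Cache (LRU->MRU): [F Z D R]
  12. access R: HIT. Cache (LRU->MRU): [F Z D R]
  13. access D: HIT. Cache (LRU->MRU): [F Z R D]
  14. access D: HIT. Cache (LRU->MRU): [F Z R D]
  15. access Z: HIT. Cache (LRU->MRU): [F R D Z]
  16. access D: HIT. Cache (LRU->MRU): [F R Z D]
  17. access Z: HIT. Cache (LRU->MRU): [F R D Z]
  18. access Z: HIT. Cache (LRU->MRU): [F R D Z]
  19. access F: HIT. Cache (LRU->MRU): [R D Z F]
  20. access D: HIT. Cache (LRU->MRU): [R Z F D]
  21. access G: MISS, evict R. Cache (LRU->MRU): [Z F D G]
  22. access R: MISS, evict Z. Cache (LRU->MRU): [F D G R]
  23. access B: MISS, evict F. Cache (LRU->MRU): [D G R B]
  24. access G: HIT. Cache (LRU->MRU): [D R B G]
  25. access F: MISS, evict D. Cache (LRU->MRU): [R B G F]
  26. access G: HIT. Cache (LRU->MRU): [R B F G]
  27. access O: MISS, evict R. Cache (LRU->MRU): [B F G O]
  28. access O: HIT. Cache (LRU->MRU): [B F G O]
  29. access B: HIT. Cache (LRU->MRU): [F G O B]
Total: 19 hits, 10 misses, 6 evictions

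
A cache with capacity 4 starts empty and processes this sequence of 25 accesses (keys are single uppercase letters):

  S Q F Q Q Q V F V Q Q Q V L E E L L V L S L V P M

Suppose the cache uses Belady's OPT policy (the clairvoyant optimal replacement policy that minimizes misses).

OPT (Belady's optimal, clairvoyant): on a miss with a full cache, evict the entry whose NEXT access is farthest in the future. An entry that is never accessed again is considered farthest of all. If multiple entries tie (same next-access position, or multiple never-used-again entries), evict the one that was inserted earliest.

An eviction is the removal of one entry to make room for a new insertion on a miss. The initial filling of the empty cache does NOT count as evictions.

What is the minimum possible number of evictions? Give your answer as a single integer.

OPT (Belady) simulation (capacity=4):
  1. access S: MISS. Cache: [S]
  2. access Q: MISS. Cache: [S Q]
  3. access F: MISS. Cache: [S Q F]
  4. access Q: HIT. Next use of Q: step 5. Cache: [S Q F]
  5. access Q: HIT. Next use of Q: step 6. Cache: [S Q F]
  6. access Q: HIT. Next use of Q: step 10. Cache: [S Q F]
  7. access V: MISS. Cache: [S Q F V]
  8. access F: HIT. Next use of F: never. Cache: [S Q F V]
  9. access V: HIT. Next use of V: step 13. Cache: [S Q F V]
  10. access Q: HIT. Next use of Q: step 11. Cache: [S Q F V]
  11. access Q: HIT. Next use of Q: step 12. Cache: [S Q F V]
  12. access Q: HIT. Next use of Q: never. Cache: [S Q F V]
  13. access V: HIT. Next use of V: step 19. Cache: [S Q F V]
  14. access L: MISS, evict Q (next use: never). Cache: [S F V L]
  15. access E: MISS, evict F (next use: never). Cache: [S V L E]
  16. access E: HIT. Next use of E: never. Cache: [S V L E]
  17. access L: HIT. Next use of L: step 18. Cache: [S V L E]
  18. access L: HIT. Next use of L: step 20. Cache: [S V L E]
  19. access V: HIT. Next use of V: step 23. Cache: [S V L E]
  20. access L: HIT. Next use of L: step 22. Cache: [S V L E]
  21. access S: HIT. Next use of S: never. Cache: [S V L E]
  22. access L: HIT. Next use of L: never. Cache: [S V L E]
  23. access V: HIT. Next use of V: never. Cache: [S V L E]
  24. access P: MISS, evict S (next use: never). Cache: [V L E P]
  25. access M: MISS, evict V (next use: never). Cache: [L E P M]
Total: 17 hits, 8 misses, 4 evictions

Answer: 4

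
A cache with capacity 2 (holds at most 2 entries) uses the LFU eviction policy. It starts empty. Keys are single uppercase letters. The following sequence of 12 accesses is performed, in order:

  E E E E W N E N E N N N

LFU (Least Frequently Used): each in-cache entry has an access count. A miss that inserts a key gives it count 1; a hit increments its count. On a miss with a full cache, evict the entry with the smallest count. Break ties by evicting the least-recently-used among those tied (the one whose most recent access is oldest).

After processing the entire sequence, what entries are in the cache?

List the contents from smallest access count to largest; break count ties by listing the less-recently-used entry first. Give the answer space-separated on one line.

Answer: N E

Derivation:
LFU simulation (capacity=2):
  1. access E: MISS. Cache: [E(c=1)]
  2. access E: HIT, count now 2. Cache: [E(c=2)]
  3. access E: HIT, count now 3. Cache: [E(c=3)]
  4. access E: HIT, count now 4. Cache: [E(c=4)]
  5. access W: MISS. Cache: [W(c=1) E(c=4)]
  6. access N: MISS, evict W(c=1). Cache: [N(c=1) E(c=4)]
  7. access E: HIT, count now 5. Cache: [N(c=1) E(c=5)]
  8. access N: HIT, count now 2. Cache: [N(c=2) E(c=5)]
  9. access E: HIT, count now 6. Cache: [N(c=2) E(c=6)]
  10. access N: HIT, count now 3. Cache: [N(c=3) E(c=6)]
  11. access N: HIT, count now 4. Cache: [N(c=4) E(c=6)]
  12. access N: HIT, count now 5. Cache: [N(c=5) E(c=6)]
Total: 9 hits, 3 misses, 1 evictions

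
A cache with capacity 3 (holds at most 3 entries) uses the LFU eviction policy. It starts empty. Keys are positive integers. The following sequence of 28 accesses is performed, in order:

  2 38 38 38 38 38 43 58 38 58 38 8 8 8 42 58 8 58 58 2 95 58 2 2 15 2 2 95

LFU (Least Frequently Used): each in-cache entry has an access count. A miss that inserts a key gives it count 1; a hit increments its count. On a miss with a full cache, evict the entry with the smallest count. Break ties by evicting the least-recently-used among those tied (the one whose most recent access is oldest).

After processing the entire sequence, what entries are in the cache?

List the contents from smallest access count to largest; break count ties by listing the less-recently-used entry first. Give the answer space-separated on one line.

Answer: 95 8 38

Derivation:
LFU simulation (capacity=3):
  1. access 2: MISS. Cache: [2(c=1)]
  2. access 38: MISS. Cache: [2(c=1) 38(c=1)]
  3. access 38: HIT, count now 2. Cache: [2(c=1) 38(c=2)]
  4. access 38: HIT, count now 3. Cache: [2(c=1) 38(c=3)]
  5. access 38: HIT, count now 4. Cache: [2(c=1) 38(c=4)]
  6. access 38: HIT, count now 5. Cache: [2(c=1) 38(c=5)]
  7. access 43: MISS. Cache: [2(c=1) 43(c=1) 38(c=5)]
  8. access 58: MISS, evict 2(c=1). Cache: [43(c=1) 58(c=1) 38(c=5)]
  9. access 38: HIT, count now 6. Cache: [43(c=1) 58(c=1) 38(c=6)]
  10. access 58: HIT, count now 2. Cache: [43(c=1) 58(c=2) 38(c=6)]
  11. access 38: HIT, count now 7. Cache: [43(c=1) 58(c=2) 38(c=7)]
  12. access 8: MISS, evict 43(c=1). Cache: [8(c=1) 58(c=2) 38(c=7)]
  13. access 8: HIT, count now 2. Cache: [58(c=2) 8(c=2) 38(c=7)]
  14. access 8: HIT, count now 3. Cache: [58(c=2) 8(c=3) 38(c=7)]
  15. access 42: MISS, evict 58(c=2). Cache: [42(c=1) 8(c=3) 38(c=7)]
  16. access 58: MISS, evict 42(c=1). Cache: [58(c=1) 8(c=3) 38(c=7)]
  17. access 8: HIT, count now 4. Cache: [58(c=1) 8(c=4) 38(c=7)]
  18. access 58: HIT, count now 2. Cache: [58(c=2) 8(c=4) 38(c=7)]
  19. access 58: HIT, count now 3. Cache: [58(c=3) 8(c=4) 38(c=7)]
  20. access 2: MISS, evict 58(c=3). Cache: [2(c=1) 8(c=4) 38(c=7)]
  21. access 95: MISS, evict 2(c=1). Cache: [95(c=1) 8(c=4) 38(c=7)]
  22. access 58: MISS, evict 95(c=1). Cache: [58(c=1) 8(c=4) 38(c=7)]
  23. access 2: MISS, evict 58(c=1). Cache: [2(c=1) 8(c=4) 38(c=7)]
  24. access 2: HIT, count now 2. Cache: [2(c=2) 8(c=4) 38(c=7)]
  25. access 15: MISS, evict 2(c=2). Cache: [15(c=1) 8(c=4) 38(c=7)]
  26. access 2: MISS, evict 15(c=1). Cache: [2(c=1) 8(c=4) 38(c=7)]
  27. access 2: HIT, count now 2. Cache: [2(c=2) 8(c=4) 38(c=7)]
  28. access 95: MISS, evict 2(c=2). Cache: [95(c=1) 8(c=4) 38(c=7)]
Total: 14 hits, 14 misses, 11 evictions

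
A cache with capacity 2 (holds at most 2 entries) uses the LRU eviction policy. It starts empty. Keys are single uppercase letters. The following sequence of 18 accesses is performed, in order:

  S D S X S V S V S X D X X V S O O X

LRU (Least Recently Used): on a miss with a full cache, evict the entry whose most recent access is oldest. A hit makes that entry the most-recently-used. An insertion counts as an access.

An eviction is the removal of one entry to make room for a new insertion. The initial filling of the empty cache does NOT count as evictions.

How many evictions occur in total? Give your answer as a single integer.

Answer: 8

Derivation:
LRU simulation (capacity=2):
  1. access S: MISS. Cache (LRU->MRU): [S]
  2. access D: MISS. Cache (LRU->MRU): [S D]
  3. access S: HIT. Cache (LRU->MRU): [D S]
  4. access X: MISS, evict D. Cache (LRU->MRU): [S X]
  5. access S: HIT. Cache (LRU->MRU): [X S]
  6. access V: MISS, evict X. Cache (LRU->MRU): [S V]
  7. access S: HIT. Cache (LRU->MRU): [V S]
  8. access V: HIT. Cache (LRU->MRU): [S V]
  9. access S: HIT. Cache (LRU->MRU): [V S]
  10. access X: MISS, evict V. Cache (LRU->MRU): [S X]
  11. access D: MISS, evict S. Cache (LRU->MRU): [X D]
  12. access X: HIT. Cache (LRU->MRU): [D X]
  13. access X: HIT. Cache (LRU->MRU): [D X]
  14. access V: MISS, evict D. Cache (LRU->MRU): [X V]
  15. access S: MISS, evict X. Cache (LRU->MRU): [V S]
  16. access O: MISS, evict V. Cache (LRU->MRU): [S O]
  17. access O: HIT. Cache (LRU->MRU): [S O]
  18. access X: MISS, evict S. Cache (LRU->MRU): [O X]
Total: 8 hits, 10 misses, 8 evictions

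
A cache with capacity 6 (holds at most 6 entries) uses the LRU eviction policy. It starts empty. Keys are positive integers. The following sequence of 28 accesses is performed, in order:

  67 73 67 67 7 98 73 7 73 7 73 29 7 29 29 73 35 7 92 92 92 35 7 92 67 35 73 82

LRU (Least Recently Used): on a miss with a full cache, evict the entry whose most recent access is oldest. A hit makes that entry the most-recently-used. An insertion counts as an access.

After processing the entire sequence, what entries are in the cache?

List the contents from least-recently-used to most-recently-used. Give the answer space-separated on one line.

Answer: 7 92 67 35 73 82

Derivation:
LRU simulation (capacity=6):
  1. access 67: MISS. Cache (LRU->MRU): [67]
  2. access 73: MISS. Cache (LRU->MRU): [67 73]
  3. access 67: HIT. Cache (LRU->MRU): [73 67]
  4. access 67: HIT. Cache (LRU->MRU): [73 67]
  5. access 7: MISS. Cache (LRU->MRU): [73 67 7]
  6. access 98: MISS. Cache (LRU->MRU): [73 67 7 98]
  7. access 73: HIT. Cache (LRU->MRU): [67 7 98 73]
  8. access 7: HIT. Cache (LRU->MRU): [67 98 73 7]
  9. access 73: HIT. Cache (LRU->MRU): [67 98 7 73]
  10. access 7: HIT. Cache (LRU->MRU): [67 98 73 7]
  11. access 73: HIT. Cache (LRU->MRU): [67 98 7 73]
  12. access 29: MISS. Cache (LRU->MRU): [67 98 7 73 29]
  13. access 7: HIT. Cache (LRU->MRU): [67 98 73 29 7]
  14. access 29: HIT. Cache (LRU->MRU): [67 98 73 7 29]
  15. access 29: HIT. Cache (LRU->MRU): [67 98 73 7 29]
  16. access 73: HIT. Cache (LRU->MRU): [67 98 7 29 73]
  17. access 35: MISS. Cache (LRU->MRU): [67 98 7 29 73 35]
  18. access 7: HIT. Cache (LRU->MRU): [67 98 29 73 35 7]
  19. access 92: MISS, evict 67. Cache (LRU->MRU): [98 29 73 35 7 92]
  20. access 92: HIT. Cache (LRU->MRU): [98 29 73 35 7 92]
  21. access 92: HIT. Cache (LRU->MRU): [98 29 73 35 7 92]
  22. access 35: HIT. Cache (LRU->MRU): [98 29 73 7 92 35]
  23. access 7: HIT. Cache (LRU->MRU): [98 29 73 92 35 7]
  24. access 92: HIT. Cache (LRU->MRU): [98 29 73 35 7 92]
  25. access 67: MISS, evict 98. Cache (LRU->MRU): [29 73 35 7 92 67]
  26. access 35: HIT. Cache (LRU->MRU): [29 73 7 92 67 35]
  27. access 73: HIT. Cache (LRU->MRU): [29 7 92 67 35 73]
  28. access 82: MISS, evict 29. Cache (LRU->MRU): [7 92 67 35 73 82]
Total: 19 hits, 9 misses, 3 evictions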